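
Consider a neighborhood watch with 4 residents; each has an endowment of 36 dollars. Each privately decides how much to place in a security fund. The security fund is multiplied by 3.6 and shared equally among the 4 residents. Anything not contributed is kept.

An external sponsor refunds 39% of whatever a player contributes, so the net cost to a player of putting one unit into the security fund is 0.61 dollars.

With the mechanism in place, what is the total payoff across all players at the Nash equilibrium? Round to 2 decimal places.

574.56 dollars

The effective private return per unit is now (3.6/4) / 0.61 = 1.4754 > 1, so every player's dominant strategy flips to full contribution.
So the Nash equilibrium is full contribution by all 4; the group earns 4 × (36 × 0.39 + 3.6 × 36) = 574.56.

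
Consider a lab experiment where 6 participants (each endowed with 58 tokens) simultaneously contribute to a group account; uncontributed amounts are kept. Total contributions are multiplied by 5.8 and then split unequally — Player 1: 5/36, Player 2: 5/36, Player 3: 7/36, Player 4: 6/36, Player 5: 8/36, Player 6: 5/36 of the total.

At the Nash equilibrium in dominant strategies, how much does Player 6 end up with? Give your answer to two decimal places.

151.44 tokens

Player j's private return per contributed unit is 5.8 × (j's share). Contributing is weakly dominant for j when that share is at least 1/5.8 = 0.1724, and contributing 0 is dominant otherwise.
Player 3 and Player 5 are above the threshold, contributing 58 each; the remaining 4 contribute 0. Total contributed: 116.
Player 6 keeps 58 and receives 5.8 × 116 × 5/36 = 93.44 from the group account, for a payoff of 151.44.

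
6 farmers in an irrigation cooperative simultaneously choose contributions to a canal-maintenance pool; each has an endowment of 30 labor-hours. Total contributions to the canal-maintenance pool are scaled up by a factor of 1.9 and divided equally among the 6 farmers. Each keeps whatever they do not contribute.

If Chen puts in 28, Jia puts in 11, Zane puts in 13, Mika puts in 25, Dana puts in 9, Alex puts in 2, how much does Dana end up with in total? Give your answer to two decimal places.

Total contributed: 28 + 11 + 13 + 25 + 9 + 2 = 88.
Each receives 1.9 × 88 / 6 = 27.87 from the canal-maintenance pool.
Dana keeps 30 − 9 = 21, so Dana's payoff is 21 + 27.87 = 48.87.

48.87 labor-hours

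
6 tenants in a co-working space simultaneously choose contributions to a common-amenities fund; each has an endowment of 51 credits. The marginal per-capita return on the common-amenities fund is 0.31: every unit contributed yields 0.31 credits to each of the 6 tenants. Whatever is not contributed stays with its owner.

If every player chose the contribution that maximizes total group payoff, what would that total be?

569.16 credits

Each contributed unit returns 1.860 to the group as a whole (0.31 to each of 6 players), which exceeds 1, so the social optimum is full contribution: group total = 1.860 × 306 = 569.16.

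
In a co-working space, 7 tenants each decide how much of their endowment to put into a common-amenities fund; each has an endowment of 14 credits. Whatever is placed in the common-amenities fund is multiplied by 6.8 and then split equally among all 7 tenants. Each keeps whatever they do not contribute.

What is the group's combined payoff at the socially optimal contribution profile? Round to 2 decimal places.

Each contributed unit returns 6.800 to the group as a whole (0.9714 to each of 7 players), which exceeds 1, so the social optimum is full contribution: group total = 6.800 × 98 = 666.40.

666.40 credits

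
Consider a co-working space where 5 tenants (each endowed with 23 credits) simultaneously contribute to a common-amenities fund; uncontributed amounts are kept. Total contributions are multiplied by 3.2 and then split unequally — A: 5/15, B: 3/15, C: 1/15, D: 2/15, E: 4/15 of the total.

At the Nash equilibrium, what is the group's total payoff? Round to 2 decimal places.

165.60 credits

Each unit j contributes comes back to j as 3.2 × (j's share), so j prefers to contribute only if that share exceeds 1/3.2 = 0.3125; otherwise keeping the unit dominates.
A alone (share 5/15) is above the threshold, contributing 23; the remaining 4 contribute 0. Total contributed: 23.
The common-amenities fund pays out 3.2 × 23 = 73.60 in total (split across the unequal shares, but the aggregate is all that matters for the group sum).
The 4 free-riders keep 23 each, adding 92. Group total = 92 + 73.60 = 165.60.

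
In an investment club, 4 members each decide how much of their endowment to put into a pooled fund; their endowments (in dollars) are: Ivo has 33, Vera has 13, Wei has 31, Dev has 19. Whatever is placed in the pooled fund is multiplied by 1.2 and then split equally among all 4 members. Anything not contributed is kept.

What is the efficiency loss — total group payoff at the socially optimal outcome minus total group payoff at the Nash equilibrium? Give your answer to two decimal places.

The private return per contributed unit is 1.2/4 = 0.3000 < 1 for every player regardless of endowment, so the Nash equilibrium is zero contribution and the group total is Σ E_j = 33 + 13 + 31 + 19 = 96.
Each contributed unit returns 1.200 to the group, so the social optimum is full contribution by everyone: group total = 1.200 × 96 = 115.20.
Efficiency loss = (1.200 − 1) × 96 = 19.20.

19.20 dollars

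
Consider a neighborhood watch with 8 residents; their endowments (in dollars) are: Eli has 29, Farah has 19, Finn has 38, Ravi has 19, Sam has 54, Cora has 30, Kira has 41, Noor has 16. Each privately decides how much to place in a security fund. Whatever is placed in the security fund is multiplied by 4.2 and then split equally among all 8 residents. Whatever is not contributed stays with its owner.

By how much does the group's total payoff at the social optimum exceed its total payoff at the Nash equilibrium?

The private return per contributed unit is 4.2/8 = 0.5250 < 1 for every player regardless of endowment, so the Nash equilibrium is zero contribution and the group total is Σ E_j = 29 + 19 + 38 + 19 + 54 + 30 + 41 + 16 = 246.
Each contributed unit returns 4.200 to the group, so the social optimum is full contribution by everyone: group total = 4.200 × 246 = 1033.20.
Efficiency loss = (4.200 − 1) × 246 = 787.20.

787.20 dollars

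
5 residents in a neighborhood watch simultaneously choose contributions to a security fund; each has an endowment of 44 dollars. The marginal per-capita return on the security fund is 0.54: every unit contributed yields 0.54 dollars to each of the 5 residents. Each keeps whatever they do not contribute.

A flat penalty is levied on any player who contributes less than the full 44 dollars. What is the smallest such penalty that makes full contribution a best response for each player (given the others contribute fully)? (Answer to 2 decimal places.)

Given the others contribute fully, the best deviation is to contribute 0 (any partial contribution still incurs the fine and gives up units whose private return 0.54 is below 1).
Deviating from 44 to 0 saves 44 dollars but forfeits the deviator's share of the drop in the security fund: 0.54 × 44 = 23.76.
So the deviation gain is 44 − 23.76 = 20.24, and the fine must be at least 20.24 dollars to wipe it out.

20.24 dollars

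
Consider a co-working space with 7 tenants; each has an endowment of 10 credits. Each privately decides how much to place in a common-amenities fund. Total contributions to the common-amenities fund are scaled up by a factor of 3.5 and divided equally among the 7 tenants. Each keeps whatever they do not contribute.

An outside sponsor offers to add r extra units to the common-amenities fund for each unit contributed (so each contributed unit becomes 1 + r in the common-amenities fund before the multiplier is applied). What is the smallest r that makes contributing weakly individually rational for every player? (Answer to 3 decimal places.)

1.000

With matching at rate r, one contributed unit becomes (1 + r) in the common-amenities fund and returns 3.5 × (1 + r) / 7 to the contributor.
Setting this equal to 1: 1 + r = 7/3.5 = 2.0000.
So the minimum matching rate is r = 2.0000 − 1 = 1.000.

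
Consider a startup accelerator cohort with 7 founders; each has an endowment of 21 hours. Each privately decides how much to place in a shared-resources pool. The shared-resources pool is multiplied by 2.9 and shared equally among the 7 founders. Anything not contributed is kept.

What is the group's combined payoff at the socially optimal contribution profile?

Each contributed unit returns 2.900 to the group as a whole (0.4143 to each of 7 players), which exceeds 1, so the social optimum is full contribution: group total = 2.900 × 147 = 426.30.

426.30 hours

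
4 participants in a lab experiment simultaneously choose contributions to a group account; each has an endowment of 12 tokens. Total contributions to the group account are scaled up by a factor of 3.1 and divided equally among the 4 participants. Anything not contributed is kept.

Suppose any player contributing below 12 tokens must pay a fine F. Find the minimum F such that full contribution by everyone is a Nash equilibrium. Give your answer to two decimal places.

2.70 tokens

Given the others contribute fully, the best deviation is to contribute 0 (any partial contribution still incurs the fine and gives up units whose private return 0.7750 is below 1).
Deviating from 12 to 0 saves 12 tokens but forfeits the deviator's share of the drop in the group account: 3.1/4 × 12 = 9.30.
So the deviation gain is 12 − 9.30 = 2.70, and the fine must be at least 2.70 tokens to wipe it out.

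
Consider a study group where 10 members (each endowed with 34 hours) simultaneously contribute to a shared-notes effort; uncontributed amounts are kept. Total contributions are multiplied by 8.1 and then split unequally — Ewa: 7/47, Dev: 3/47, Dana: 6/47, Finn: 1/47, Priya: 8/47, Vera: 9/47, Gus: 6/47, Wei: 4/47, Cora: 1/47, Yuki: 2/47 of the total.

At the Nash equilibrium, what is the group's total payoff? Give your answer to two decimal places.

1547.00 hours

For player j, contributing a unit is worthwhile iff 8.1 × (j's share) ≥ 1, i.e. iff j's share is at least 0.1235.
Ewa, Dana, Priya, Vera and Gus clear that bar, contributing 34 each; the remaining 5 contribute 0. Total contributed: 170.
The shared-notes effort pays out 8.1 × 170 = 1377.00 in total (split across the unequal shares, but the aggregate is all that matters for the group sum).
The 5 free-riders keep 34 each, adding 170. Group total = 170 + 1377.00 = 1547.00.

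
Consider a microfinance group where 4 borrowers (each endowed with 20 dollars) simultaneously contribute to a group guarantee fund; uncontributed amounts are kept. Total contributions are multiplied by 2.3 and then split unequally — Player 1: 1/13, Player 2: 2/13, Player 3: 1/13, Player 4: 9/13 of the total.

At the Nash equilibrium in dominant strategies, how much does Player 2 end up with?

Each unit j contributes comes back to j as 2.3 × (j's share), so j prefers to contribute only if that share exceeds 1/2.3 = 0.4348; otherwise keeping the unit dominates.
The only share above 0.4348 is Player 4's 9/13, contributing 20; the remaining 3 contribute 0. Total contributed: 20.
Player 2 keeps 20 and receives 2.3 × 20 × 2/13 = 7.08 from the group guarantee fund, for a payoff of 27.08.

27.08 dollars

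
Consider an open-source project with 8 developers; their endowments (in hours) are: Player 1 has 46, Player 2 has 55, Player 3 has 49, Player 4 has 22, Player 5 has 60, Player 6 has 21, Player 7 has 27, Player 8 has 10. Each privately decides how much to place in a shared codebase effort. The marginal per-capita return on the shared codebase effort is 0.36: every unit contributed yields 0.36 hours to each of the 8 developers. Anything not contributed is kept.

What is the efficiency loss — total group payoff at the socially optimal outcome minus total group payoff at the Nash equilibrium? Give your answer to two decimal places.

545.20 hours

The private return per contributed unit is 0.36 < 1 for everyone, so the Nash equilibrium is zero contribution and the group total is Σ E_j = 46 + 55 + 49 + 22 + 60 + 21 + 27 + 10 = 290.
Each contributed unit returns 2.880 to the group, so the social optimum is full contribution by everyone: group total = 2.880 × 290 = 835.20.
Efficiency loss = (2.880 − 1) × 290 = 545.20.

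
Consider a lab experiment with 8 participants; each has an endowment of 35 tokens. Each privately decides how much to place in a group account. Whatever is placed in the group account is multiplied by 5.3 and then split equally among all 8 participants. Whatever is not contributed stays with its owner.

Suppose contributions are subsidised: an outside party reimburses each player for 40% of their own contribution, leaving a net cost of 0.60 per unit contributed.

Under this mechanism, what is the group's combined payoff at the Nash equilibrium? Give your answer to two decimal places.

Under the mechanism each unit contributed yields (5.3/8) / 0.60 = 1.1042 back to its contributor per unit of net cost, which exceeds 1, making full contribution the dominant choice for everyone.
At the Nash equilibrium everyone contributes 35. Group total payoff = 8 × (35 × 0.40 + 5.3 × 35) = 1596.00.

1596.00 tokens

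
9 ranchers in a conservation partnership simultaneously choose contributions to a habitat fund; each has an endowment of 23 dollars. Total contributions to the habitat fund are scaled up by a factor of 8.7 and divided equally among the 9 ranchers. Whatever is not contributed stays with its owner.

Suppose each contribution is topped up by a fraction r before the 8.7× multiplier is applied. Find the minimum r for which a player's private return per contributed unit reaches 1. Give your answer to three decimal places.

0.034

With matching at rate r, one contributed unit becomes (1 + r) in the habitat fund and returns 8.7 × (1 + r) / 9 to the contributor.
Setting this equal to 1: 1 + r = 9/8.7 = 1.0345.
So the minimum matching rate is r = 1.0345 − 1 = 0.034.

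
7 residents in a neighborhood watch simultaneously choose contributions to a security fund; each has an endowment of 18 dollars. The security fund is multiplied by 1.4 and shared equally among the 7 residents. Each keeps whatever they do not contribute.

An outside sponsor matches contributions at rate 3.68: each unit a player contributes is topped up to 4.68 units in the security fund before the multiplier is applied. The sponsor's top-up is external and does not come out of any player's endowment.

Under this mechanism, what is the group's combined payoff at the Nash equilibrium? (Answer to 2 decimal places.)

126.00 dollars

The effective private return is 1.4 × 4.68 / 7 = 0.9360, which is still under 1, so the mechanism doesn't change anyone's dominant strategy: zero contribution.
Everyone keeps their endowment and the group total is 7 × 18 = 126.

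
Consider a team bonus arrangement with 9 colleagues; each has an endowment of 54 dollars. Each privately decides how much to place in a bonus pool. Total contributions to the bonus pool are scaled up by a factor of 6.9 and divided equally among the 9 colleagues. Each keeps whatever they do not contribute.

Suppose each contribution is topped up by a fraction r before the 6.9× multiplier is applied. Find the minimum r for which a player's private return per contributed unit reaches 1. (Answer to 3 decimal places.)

With matching at rate r, one contributed unit becomes (1 + r) in the bonus pool and returns 6.9 × (1 + r) / 9 to the contributor.
Setting this equal to 1: 1 + r = 9/6.9 = 1.3043.
So the minimum matching rate is r = 1.3043 − 1 = 0.304.

0.304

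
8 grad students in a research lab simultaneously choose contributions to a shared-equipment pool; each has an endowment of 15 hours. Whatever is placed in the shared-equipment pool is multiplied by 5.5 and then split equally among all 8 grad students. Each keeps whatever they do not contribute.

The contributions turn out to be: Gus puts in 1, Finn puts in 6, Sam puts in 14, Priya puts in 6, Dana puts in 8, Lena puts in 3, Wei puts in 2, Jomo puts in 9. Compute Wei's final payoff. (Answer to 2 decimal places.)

46.69 hours

Total contributed: 1 + 6 + 14 + 6 + 8 + 3 + 2 + 9 = 49.
Each receives 5.5 × 49 / 8 = 33.69 from the shared-equipment pool.
Wei keeps 15 − 2 = 13, so Wei's payoff is 13 + 33.69 = 46.69.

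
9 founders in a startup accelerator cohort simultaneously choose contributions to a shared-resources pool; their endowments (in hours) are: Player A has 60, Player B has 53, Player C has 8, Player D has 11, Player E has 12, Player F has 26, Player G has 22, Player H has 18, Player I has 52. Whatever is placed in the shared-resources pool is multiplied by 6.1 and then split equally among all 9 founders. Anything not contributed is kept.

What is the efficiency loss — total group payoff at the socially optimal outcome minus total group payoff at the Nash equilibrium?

1336.20 hours

The private return per contributed unit is 6.1/9 = 0.6778 < 1 for every player regardless of endowment, so the Nash equilibrium is zero contribution and the group total is Σ E_j = 60 + 53 + 8 + 11 + 12 + 26 + 22 + 18 + 52 = 262.
Each contributed unit returns 6.100 to the group, so the social optimum is full contribution by everyone: group total = 6.100 × 262 = 1598.20.
Efficiency loss = (6.100 − 1) × 262 = 1336.20.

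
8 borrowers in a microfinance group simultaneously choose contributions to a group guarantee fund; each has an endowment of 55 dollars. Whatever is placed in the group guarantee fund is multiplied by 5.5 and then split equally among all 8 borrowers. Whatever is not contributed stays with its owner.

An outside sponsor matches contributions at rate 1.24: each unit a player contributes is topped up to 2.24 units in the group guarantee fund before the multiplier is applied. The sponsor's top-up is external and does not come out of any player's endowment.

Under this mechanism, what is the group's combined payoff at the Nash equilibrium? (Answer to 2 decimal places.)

The effective private return per unit is now 5.5 × 2.24 / 8 = 1.5400 > 1, so every player's dominant strategy flips to full contribution.
At the Nash equilibrium everyone contributes 55. Group total payoff = 5.5 × 2.24 × 440 = 5420.80.

5420.80 dollars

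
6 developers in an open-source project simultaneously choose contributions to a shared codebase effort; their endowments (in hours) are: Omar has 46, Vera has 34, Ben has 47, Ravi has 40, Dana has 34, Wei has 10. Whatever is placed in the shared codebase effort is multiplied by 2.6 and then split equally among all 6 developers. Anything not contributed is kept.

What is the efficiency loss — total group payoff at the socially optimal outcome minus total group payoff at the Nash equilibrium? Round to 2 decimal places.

The private return per contributed unit is 2.6/6 = 0.4333 < 1 for every player regardless of endowment, so the Nash equilibrium is zero contribution and the group total is Σ E_j = 46 + 34 + 47 + 40 + 34 + 10 = 211.
Each contributed unit returns 2.600 to the group, so the social optimum is full contribution by everyone: group total = 2.600 × 211 = 548.60.
Efficiency loss = (2.600 − 1) × 211 = 337.60.

337.60 hours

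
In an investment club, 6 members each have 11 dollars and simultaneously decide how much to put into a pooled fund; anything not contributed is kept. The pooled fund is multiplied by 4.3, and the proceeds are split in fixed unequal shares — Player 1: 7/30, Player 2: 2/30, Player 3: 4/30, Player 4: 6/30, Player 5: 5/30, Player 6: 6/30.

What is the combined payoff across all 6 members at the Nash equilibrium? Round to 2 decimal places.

Each unit j contributes comes back to j as 4.3 × (j's share), so j prefers to contribute only if that share exceeds 1/4.3 = 0.2326; otherwise keeping the unit dominates.
Only Player 1 (7/30) clears that bar, contributing 11; the remaining 5 contribute 0. Total contributed: 11.
The pooled fund pays out 4.3 × 11 = 47.30 in total (split across the unequal shares, but the aggregate is all that matters for the group sum).
The 5 free-riders keep 11 each, adding 55. Group total = 55 + 47.30 = 102.30.

102.30 dollars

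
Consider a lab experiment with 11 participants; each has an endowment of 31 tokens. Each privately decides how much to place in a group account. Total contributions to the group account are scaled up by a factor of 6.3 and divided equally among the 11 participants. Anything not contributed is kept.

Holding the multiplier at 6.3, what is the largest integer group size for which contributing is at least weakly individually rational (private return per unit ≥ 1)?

Private return per unit is 6.3/(group size), which is ≥ 1 whenever the group size is ≤ 6.3.
The largest such integer is 6.

6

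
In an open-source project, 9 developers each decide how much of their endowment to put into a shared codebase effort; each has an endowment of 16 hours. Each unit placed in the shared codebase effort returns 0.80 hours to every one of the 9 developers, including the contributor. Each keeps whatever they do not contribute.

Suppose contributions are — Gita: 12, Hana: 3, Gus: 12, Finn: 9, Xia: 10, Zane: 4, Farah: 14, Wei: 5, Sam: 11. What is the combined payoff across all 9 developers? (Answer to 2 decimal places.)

Total contributed: 12 + 3 + 12 + 9 + 10 + 4 + 14 + 5 + 11 = 80; total kept: 9 × 16 − 80 = 64.
The shared codebase effort pays out 0.80 × 9 × 80 = 576.00 in aggregate.
Group total = 64 + 576.00 = 640.00.

640.00 hours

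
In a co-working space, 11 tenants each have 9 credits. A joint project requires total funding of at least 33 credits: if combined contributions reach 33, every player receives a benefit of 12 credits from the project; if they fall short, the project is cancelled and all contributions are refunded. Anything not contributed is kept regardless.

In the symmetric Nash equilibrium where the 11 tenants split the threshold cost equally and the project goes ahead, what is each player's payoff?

18 credits

Equal share of the threshold: 33/11 = 3.
At this profile no one gains by cutting their contribution: any cut drops the total below 33, the project is cancelled, contributions are refunded, and the deviator ends with 9, which is less than 9 − 3 + 12 = 18. Contributing more than 3 just wastes the excess. So contributing exactly 3 is a best response.
Each player's payoff: 9 − 3 + 12 = 18.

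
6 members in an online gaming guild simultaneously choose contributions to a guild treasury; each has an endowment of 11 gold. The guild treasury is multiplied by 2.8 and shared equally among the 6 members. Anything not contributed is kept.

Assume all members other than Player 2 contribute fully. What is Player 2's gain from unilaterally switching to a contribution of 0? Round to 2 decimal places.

5.87 gold

Switching from a contribution of 11 to 0 lets Player 2 keep an extra 11 gold, but lowers the guild treasury by 11, which costs Player 2 their own share of that drop: 2.8/6 × 11 = 5.13.
Net gain = 11 − 5.13 = 5.87. The private return per contributed unit (0.4667) is below 1, so free-riding is indeed the best response regardless of what the others do.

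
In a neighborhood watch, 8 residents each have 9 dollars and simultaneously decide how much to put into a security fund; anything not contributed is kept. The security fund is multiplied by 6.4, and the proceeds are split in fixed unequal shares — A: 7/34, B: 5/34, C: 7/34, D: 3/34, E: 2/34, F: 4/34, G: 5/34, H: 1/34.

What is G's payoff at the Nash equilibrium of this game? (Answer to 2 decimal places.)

25.94 dollars

Player j's private return per contributed unit is 6.4 × (j's share). Contributing is weakly dominant for j when that share is at least 1/6.4 = 0.1563, and contributing 0 is dominant otherwise.
A and C are above the threshold, contributing 9 each; the remaining 6 contribute 0. Total contributed: 18.
G keeps 9 and receives 6.4 × 18 × 5/34 = 16.94 from the security fund, for a payoff of 25.94.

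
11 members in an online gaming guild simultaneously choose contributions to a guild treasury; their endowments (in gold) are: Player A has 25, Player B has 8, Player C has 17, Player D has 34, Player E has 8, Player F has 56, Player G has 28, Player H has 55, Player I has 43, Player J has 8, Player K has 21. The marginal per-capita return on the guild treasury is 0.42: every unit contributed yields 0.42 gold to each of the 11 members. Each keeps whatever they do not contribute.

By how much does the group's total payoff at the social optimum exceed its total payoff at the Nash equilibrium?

The private return per contributed unit is 0.42 < 1 for everyone, so the Nash equilibrium is zero contribution and the group total is Σ E_j = 25 + 8 + 17 + 34 + 8 + 56 + 28 + 55 + 43 + 8 + 21 = 303.
Each contributed unit returns 4.620 to the group, so the social optimum is full contribution by everyone: group total = 4.620 × 303 = 1399.86.
Efficiency loss = (4.620 − 1) × 303 = 1096.86.

1096.86 gold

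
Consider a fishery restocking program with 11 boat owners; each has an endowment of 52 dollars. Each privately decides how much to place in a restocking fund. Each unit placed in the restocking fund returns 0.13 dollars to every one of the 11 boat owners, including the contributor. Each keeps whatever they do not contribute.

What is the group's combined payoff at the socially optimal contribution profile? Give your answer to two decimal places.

Each contributed unit returns 1.430 to the group as a whole (0.13 to each of 11 players), which exceeds 1, so the social optimum is full contribution: group total = 1.430 × 572 = 817.96.

817.96 dollars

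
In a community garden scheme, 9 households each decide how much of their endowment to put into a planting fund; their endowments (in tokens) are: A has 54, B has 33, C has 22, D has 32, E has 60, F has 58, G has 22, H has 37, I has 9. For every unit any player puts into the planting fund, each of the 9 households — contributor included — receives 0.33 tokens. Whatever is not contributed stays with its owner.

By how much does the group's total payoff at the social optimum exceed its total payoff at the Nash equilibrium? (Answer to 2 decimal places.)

The private return per contributed unit is 0.33 < 1 for everyone, so the Nash equilibrium is zero contribution and the group total is Σ E_j = 54 + 33 + 22 + 32 + 60 + 58 + 22 + 37 + 9 = 327.
Each contributed unit returns 2.970 to the group, so the social optimum is full contribution by everyone: group total = 2.970 × 327 = 971.19.
Efficiency loss = (2.970 − 1) × 327 = 644.19.

644.19 tokens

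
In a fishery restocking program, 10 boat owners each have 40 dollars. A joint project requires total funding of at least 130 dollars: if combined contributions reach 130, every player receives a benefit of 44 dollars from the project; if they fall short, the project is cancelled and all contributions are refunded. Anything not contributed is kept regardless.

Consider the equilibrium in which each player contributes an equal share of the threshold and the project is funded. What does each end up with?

71 dollars

Equal share of the threshold: 130/10 = 13.
At this profile no one gains by cutting their contribution: any cut drops the total below 130, the project is cancelled, contributions are refunded, and the deviator ends with 40, which is less than 40 − 13 + 44 = 71. Contributing more than 13 just wastes the excess. So contributing exactly 13 is a best response.
Each player's payoff: 40 − 13 + 44 = 71.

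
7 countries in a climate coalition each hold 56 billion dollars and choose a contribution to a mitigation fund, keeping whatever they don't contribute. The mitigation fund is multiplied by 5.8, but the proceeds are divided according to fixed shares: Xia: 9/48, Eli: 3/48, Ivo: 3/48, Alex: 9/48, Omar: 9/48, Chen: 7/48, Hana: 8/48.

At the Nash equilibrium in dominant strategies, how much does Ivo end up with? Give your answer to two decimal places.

A player with share s gets back 5.8·s per unit contributed, so full contribution is dominant for anyone with s > 1/5.8 = 0.1724 and zero contribution is dominant for anyone below.
Xia, Alex and Omar are above the threshold, contributing 56 each; the remaining 4 contribute 0. Total contributed: 168.
Ivo keeps 56 and receives 5.8 × 168 × 3/48 = 60.90 from the mitigation fund, for a payoff of 116.90.

116.90 billion dollars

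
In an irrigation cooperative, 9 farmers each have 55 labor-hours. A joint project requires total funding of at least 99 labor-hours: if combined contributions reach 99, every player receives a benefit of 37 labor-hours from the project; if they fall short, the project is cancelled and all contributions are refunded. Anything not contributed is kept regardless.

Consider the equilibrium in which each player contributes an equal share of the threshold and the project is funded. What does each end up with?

81 labor-hours

Equal share of the threshold: 99/9 = 11.
At this profile no one gains by cutting their contribution: any cut drops the total below 99, the project is cancelled, contributions are refunded, and the deviator ends with 55, which is less than 55 − 11 + 37 = 81. Contributing more than 11 just wastes the excess. So contributing exactly 11 is a best response.
Each player's payoff: 55 − 11 + 37 = 81.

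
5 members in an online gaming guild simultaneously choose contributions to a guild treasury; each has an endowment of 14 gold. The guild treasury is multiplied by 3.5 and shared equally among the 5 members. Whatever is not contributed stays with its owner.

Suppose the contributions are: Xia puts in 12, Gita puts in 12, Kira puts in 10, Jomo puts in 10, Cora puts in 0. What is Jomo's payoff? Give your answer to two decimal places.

Total contributed: 12 + 12 + 10 + 10 + 0 = 44.
Each receives 3.5 × 44 / 5 = 30.80 from the guild treasury.
Jomo keeps 14 − 10 = 4, so Jomo's payoff is 4 + 30.80 = 34.80.

34.80 gold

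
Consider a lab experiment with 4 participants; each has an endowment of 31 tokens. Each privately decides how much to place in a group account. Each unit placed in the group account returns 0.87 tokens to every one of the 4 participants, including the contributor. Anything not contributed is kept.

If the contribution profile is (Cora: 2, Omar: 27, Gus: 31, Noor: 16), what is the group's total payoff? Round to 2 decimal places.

312.48 tokens

Total contributed: 2 + 27 + 31 + 16 = 76; total kept: 4 × 31 − 76 = 48.
The group account pays out 0.87 × 4 × 76 = 264.48 in aggregate.
Group total = 48 + 264.48 = 312.48.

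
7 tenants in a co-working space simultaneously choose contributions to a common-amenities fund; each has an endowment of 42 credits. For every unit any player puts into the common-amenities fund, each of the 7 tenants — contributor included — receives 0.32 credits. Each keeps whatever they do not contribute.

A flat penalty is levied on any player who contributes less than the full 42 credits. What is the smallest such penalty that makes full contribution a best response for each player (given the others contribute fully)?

Given the others contribute fully, the best deviation is to contribute 0 (any partial contribution still incurs the fine and gives up units whose private return 0.32 is below 1).
Deviating from 42 to 0 saves 42 credits but forfeits the deviator's share of the drop in the common-amenities fund: 0.32 × 42 = 13.44.
So the deviation gain is 42 − 13.44 = 28.56, and the fine must be at least 28.56 credits to wipe it out.

28.56 credits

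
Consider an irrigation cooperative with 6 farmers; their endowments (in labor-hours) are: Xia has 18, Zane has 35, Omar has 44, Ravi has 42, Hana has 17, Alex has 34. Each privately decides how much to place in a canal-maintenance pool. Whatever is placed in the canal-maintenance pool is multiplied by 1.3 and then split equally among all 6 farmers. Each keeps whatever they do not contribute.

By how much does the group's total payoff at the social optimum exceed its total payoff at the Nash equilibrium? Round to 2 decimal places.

The private return per contributed unit is 1.3/6 = 0.2167 < 1 for every player regardless of endowment, so the Nash equilibrium is zero contribution and the group total is Σ E_j = 18 + 35 + 44 + 42 + 17 + 34 = 190.
Each contributed unit returns 1.300 to the group, so the social optimum is full contribution by everyone: group total = 1.300 × 190 = 247.00.
Efficiency loss = (1.300 − 1) × 190 = 57.00.

57.00 labor-hours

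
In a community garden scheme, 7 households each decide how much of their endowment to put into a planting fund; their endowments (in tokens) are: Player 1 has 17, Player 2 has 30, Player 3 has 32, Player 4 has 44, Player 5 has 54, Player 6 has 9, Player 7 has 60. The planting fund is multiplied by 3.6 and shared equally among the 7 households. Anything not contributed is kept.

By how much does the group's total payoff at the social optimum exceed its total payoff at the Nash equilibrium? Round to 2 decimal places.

639.60 tokens

The private return per contributed unit is 3.6/7 = 0.5143 < 1 for every player regardless of endowment, so the Nash equilibrium is zero contribution and the group total is Σ E_j = 17 + 30 + 32 + 44 + 54 + 9 + 60 = 246.
Each contributed unit returns 3.600 to the group, so the social optimum is full contribution by everyone: group total = 3.600 × 246 = 885.60.
Efficiency loss = (3.600 − 1) × 246 = 639.60.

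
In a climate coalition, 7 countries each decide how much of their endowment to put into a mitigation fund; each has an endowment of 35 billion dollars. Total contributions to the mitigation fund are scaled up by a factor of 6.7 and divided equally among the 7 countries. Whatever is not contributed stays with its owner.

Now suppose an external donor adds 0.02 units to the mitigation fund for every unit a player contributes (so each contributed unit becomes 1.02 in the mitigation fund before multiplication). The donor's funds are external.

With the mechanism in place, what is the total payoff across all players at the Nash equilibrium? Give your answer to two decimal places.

245.00 billion dollars

Even with the mechanism, each unit contributed returns only 6.7 × 1.02 / 7 = 0.9763 per unit of net cost, so contributing nothing is still dominant.
Everyone keeps their endowment and the group total is 7 × 35 = 245.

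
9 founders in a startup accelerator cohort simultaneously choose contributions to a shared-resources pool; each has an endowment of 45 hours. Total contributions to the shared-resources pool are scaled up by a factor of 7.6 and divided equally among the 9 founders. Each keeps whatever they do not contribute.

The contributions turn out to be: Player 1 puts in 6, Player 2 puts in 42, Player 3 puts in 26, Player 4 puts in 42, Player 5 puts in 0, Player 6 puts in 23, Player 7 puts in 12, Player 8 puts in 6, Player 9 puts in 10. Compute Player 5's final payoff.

Total contributed: 6 + 42 + 26 + 42 + 0 + 23 + 12 + 6 + 10 = 167.
Each receives 7.6 × 167 / 9 = 141.02 from the shared-resources pool.
Player 5 keeps 45 − 0 = 45, so Player 5's payoff is 45 + 141.02 = 186.02.

186.02 hours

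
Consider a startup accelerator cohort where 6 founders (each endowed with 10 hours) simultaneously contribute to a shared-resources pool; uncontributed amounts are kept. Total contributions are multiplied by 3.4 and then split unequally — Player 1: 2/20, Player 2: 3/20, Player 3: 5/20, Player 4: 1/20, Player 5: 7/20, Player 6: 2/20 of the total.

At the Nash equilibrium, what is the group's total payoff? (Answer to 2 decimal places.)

84.00 hours

Each unit j contributes comes back to j as 3.4 × (j's share), so j prefers to contribute only if that share exceeds 1/3.4 = 0.2941; otherwise keeping the unit dominates.
Player 5 alone (share 7/20) is above the threshold, contributing 10; the remaining 5 contribute 0. Total contributed: 10.
The shared-resources pool pays out 3.4 × 10 = 34.00 in total (split across the unequal shares, but the aggregate is all that matters for the group sum).
The 5 free-riders keep 10 each, adding 50. Group total = 50 + 34.00 = 84.00.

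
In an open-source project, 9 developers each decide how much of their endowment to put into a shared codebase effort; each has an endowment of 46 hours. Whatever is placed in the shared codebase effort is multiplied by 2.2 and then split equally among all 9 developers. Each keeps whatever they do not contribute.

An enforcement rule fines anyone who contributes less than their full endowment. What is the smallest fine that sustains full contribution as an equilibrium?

34.76 hours

Given the others contribute fully, the best deviation is to contribute 0 (any partial contribution still incurs the fine and gives up units whose private return 0.2444 is below 1).
Deviating from 46 to 0 saves 46 hours but forfeits the deviator's share of the drop in the shared codebase effort: 2.2/9 × 46 = 11.24.
So the deviation gain is 46 − 11.24 = 34.76, and the fine must be at least 34.76 hours to wipe it out.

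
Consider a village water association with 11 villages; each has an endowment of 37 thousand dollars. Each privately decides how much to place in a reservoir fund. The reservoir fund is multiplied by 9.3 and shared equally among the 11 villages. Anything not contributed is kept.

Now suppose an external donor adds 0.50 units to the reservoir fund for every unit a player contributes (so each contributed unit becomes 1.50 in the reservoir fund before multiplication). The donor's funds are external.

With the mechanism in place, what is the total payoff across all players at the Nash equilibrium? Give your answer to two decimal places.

Under the mechanism each unit contributed yields 9.3 × 1.50 / 11 = 1.2682 back to its contributor per unit of net cost, which exceeds 1, making full contribution the dominant choice for everyone.
At the Nash equilibrium everyone contributes 37. Group total payoff = 9.3 × 1.50 × 407 = 5677.65.

5677.65 thousand dollars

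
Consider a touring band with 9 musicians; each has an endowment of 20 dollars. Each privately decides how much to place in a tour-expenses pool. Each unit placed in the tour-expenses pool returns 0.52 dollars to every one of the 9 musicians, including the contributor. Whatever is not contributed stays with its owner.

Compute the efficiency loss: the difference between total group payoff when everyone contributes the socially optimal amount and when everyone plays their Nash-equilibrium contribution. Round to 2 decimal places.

The private return per contributed unit is 0.52 < 1, so contributing 0 is dominant for every player. At the Nash equilibrium everyone keeps their 20, and the group total is 9 × 20 = 180.
Each contributed unit returns 4.680 to the group as a whole (0.52 to each of 9 players), which exceeds 1, so the social optimum is full contribution: group total = 4.680 × 180 = 842.40.
Efficiency loss = 842.40 − 180 = 662.40.

662.40 dollars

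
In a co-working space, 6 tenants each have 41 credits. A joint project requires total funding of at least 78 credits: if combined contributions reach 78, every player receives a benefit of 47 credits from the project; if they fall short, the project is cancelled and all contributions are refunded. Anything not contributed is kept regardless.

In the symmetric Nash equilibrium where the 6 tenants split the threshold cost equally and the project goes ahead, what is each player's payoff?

Equal share of the threshold: 78/6 = 13.
At this profile no one gains by cutting their contribution: any cut drops the total below 78, the project is cancelled, contributions are refunded, and the deviator ends with 41, which is less than 41 − 13 + 47 = 75. Contributing more than 13 just wastes the excess. So contributing exactly 13 is a best response.
Each player's payoff: 41 − 13 + 47 = 75.

75 credits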